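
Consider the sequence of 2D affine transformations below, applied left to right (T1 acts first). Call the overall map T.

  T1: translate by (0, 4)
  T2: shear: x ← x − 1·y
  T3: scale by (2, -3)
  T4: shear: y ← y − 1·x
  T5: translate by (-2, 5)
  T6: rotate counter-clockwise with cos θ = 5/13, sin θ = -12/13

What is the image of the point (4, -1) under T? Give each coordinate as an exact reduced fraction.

T(p) = (-72/13, -30/13)

T1 translate by (0, 4): (4, -1) → (4, 3)
T2 shear: x ← x − 1·y: (4, 3) → (1, 3)
T3 scale by (2, -3): (1, 3) → (2, -9)
T4 shear: y ← y − 1·x: (2, -9) → (2, -11)
T5 translate by (-2, 5): (2, -11) → (0, -6)
T6 rotate counter-clockwise with cos θ = 5/13, sin θ = -12/13: (0, -6) → (-72/13, -30/13)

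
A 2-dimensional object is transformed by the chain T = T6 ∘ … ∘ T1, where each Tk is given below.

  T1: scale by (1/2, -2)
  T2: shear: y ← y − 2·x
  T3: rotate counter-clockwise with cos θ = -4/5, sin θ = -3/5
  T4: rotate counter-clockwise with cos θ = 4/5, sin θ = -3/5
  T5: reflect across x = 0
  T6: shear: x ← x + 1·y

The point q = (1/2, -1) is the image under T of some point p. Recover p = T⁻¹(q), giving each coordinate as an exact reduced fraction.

T1 = [1/2 0 0; 0 -2 0; 0 0 1]
T2·T1 = [1/2 0 0; -1 -2 0; 0 0 1]
T3·…·T1 = [-1 -6/5 0; 1/2 8/5 0; 0 0 1]
T4·…·T1 = [-1/2 0 0; 1 2 0; 0 0 1]
T5·…·T1 = [1/2 0 0; 1 2 0; 0 0 1]
T6·…·T1 = [3/2 2 0; 1 2 0; 0 0 1]
det M = 1; M⁻¹ = [2 -2 0; -1 3/2 0; 0 0 1]
M⁻¹ · (1/2, -1)ᵀ = (3, -2)ᵀ

p = (3, -2)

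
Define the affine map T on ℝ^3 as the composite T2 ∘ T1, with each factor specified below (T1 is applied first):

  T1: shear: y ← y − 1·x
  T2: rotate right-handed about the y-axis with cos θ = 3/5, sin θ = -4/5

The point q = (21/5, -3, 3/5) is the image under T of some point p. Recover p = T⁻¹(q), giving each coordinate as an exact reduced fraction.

T1 = [1 0 0 0; -1 1 0 0; 0 0 1 0; 0 0 0 1]
T2·T1 = [3/5 0 -4/5 0; -1 1 0 0; 4/5 0 3/5 0; 0 0 0 1]
det M = 1; M⁻¹ = [3/5 0 4/5 0; 3/5 1 4/5 0; -4/5 0 3/5 0; 0 0 0 1]
M⁻¹ · (21/5, -3, 3/5)ᵀ = (3, 0, -3)ᵀ

p = (3, 0, -3)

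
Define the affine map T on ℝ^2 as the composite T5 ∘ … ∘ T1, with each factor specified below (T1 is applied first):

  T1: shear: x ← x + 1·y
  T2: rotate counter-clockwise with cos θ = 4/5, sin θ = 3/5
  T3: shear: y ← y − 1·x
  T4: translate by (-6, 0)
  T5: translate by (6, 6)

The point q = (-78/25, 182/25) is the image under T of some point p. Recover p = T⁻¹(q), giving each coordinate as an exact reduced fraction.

T1 = [1 1 0; 0 1 0; 0 0 1]
T2·T1 = [4/5 1/5 0; 3/5 7/5 0; 0 0 1]
T3·…·T1 = [4/5 1/5 0; -1/5 6/5 0; 0 0 1]
T4·…·T1 = [4/5 1/5 -6; -1/5 6/5 0; 0 0 1]
T5·…·T1 = [4/5 1/5 0; -1/5 6/5 6; 0 0 1]
det M = 1; M⁻¹ = [6/5 -1/5 6/5; 1/5 4/5 -24/5; 0 0 1]
M⁻¹ · (-78/25, 182/25)ᵀ = (-4, 2/5)ᵀ

p = (-4, 2/5)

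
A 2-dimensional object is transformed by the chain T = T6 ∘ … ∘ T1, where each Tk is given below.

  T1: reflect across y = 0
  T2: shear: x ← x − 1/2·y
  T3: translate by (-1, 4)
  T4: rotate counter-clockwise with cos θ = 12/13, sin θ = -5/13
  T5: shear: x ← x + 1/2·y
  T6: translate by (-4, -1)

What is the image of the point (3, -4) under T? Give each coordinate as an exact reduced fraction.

T1 reflect across y = 0: (3, -4) → (3, 4)
T2 shear: x ← x − 1/2·y: (3, 4) → (1, 4)
T3 translate by (-1, 4): (1, 4) → (0, 8)
T4 rotate counter-clockwise with cos θ = 12/13, sin θ = -5/13: (0, 8) → (40/13, 96/13)
T5 shear: x ← x + 1/2·y: (40/13, 96/13) → (88/13, 96/13)
T6 translate by (-4, -1): (88/13, 96/13) → (36/13, 83/13)

T(p) = (36/13, 83/13)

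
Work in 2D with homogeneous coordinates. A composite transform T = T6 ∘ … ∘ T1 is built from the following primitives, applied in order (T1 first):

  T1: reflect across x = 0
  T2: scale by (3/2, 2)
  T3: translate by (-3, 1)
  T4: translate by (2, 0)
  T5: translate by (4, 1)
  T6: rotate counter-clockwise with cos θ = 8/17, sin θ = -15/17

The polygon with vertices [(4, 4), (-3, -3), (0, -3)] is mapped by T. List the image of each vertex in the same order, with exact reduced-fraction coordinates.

image vertices: (126/17, 125/17), (0, -17/2), (-36/17, -77/17)

T1 reflect across x = 0: (4, 4) → (-4, 4); (-3, -3) → (3, -3); (0, -3) → (0, -3)
T2 scale by (3/2, 2): (-4, 4) → (-6, 8); (3, -3) → (9/2, -6); (0, -3) → (0, -6)
T3 translate by (-3, 1): (-6, 8) → (-9, 9); (9/2, -6) → (3/2, -5); (0, -6) → (-3, -5)
T4 translate by (2, 0): (-9, 9) → (-7, 9); (3/2, -5) → (7/2, -5); (-3, -5) → (-1, -5)
T5 translate by (4, 1): (-7, 9) → (-3, 10); (7/2, -5) → (15/2, -4); (-1, -5) → (3, -4)
T6 rotate counter-clockwise with cos θ = 8/17, sin θ = -15/17: (-3, 10) → (126/17, 125/17); (15/2, -4) → (0, -17/2); (3, -4) → (-36/17, -77/17)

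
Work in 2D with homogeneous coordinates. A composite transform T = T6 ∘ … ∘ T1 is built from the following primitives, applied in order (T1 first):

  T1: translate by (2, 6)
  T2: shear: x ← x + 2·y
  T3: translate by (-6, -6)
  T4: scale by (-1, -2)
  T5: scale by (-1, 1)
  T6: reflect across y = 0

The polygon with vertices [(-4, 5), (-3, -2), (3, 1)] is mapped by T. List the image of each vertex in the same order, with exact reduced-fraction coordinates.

image vertices: (14, 10), (1, -4), (13, 2)

T1 translate by (2, 6): (-4, 5) → (-2, 11); (-3, -2) → (-1, 4); (3, 1) → (5, 7)
T2 shear: x ← x + 2·y: (-2, 11) → (20, 11); (-1, 4) → (7, 4); (5, 7) → (19, 7)
T3 translate by (-6, -6): (20, 11) → (14, 5); (7, 4) → (1, -2); (19, 7) → (13, 1)
T4 scale by (-1, -2): (14, 5) → (-14, -10); (1, -2) → (-1, 4); (13, 1) → (-13, -2)
T5 scale by (-1, 1): (-14, -10) → (14, -10); (-1, 4) → (1, 4); (-13, -2) → (13, -2)
T6 reflect across y = 0: (14, -10) → (14, 10); (1, 4) → (1, -4); (13, -2) → (13, 2)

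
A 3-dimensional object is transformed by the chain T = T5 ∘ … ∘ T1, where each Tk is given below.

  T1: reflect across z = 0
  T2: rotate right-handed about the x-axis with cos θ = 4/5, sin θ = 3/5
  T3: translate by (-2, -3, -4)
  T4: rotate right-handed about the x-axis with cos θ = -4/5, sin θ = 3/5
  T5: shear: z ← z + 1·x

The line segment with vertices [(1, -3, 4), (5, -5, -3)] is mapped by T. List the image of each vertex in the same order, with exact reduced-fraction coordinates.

image vertices: (-1, 39/5, 22/5), (3, 49/5, 7/5)

T1 reflect across z = 0: (1, -3, 4) → (1, -3, -4); (5, -5, -3) → (5, -5, 3)
T2 rotate right-handed about the x-axis with cos θ = 4/5, sin θ = 3/5: (1, -3, -4) → (1, 0, -5); (5, -5, 3) → (5, -29/5, -3/5)
T3 translate by (-2, -3, -4): (1, 0, -5) → (-1, -3, -9); (5, -29/5, -3/5) → (3, -44/5, -23/5)
T4 rotate right-handed about the x-axis with cos θ = -4/5, sin θ = 3/5: (-1, -3, -9) → (-1, 39/5, 27/5); (3, -44/5, -23/5) → (3, 49/5, -8/5)
T5 shear: z ← z + 1·x: (-1, 39/5, 27/5) → (-1, 39/5, 22/5); (3, 49/5, -8/5) → (3, 49/5, 7/5)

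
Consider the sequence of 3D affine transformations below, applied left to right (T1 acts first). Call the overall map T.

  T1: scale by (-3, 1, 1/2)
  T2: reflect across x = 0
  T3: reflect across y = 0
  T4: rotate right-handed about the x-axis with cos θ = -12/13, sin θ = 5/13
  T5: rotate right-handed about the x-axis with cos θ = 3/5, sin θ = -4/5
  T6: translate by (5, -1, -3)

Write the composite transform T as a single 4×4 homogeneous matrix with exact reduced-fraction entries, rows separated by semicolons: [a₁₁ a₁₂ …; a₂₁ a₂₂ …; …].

T1 = [-3 0 0 0; 0 1 0 0; 0 0 1/2 0; 0 0 0 1]
T2·T1 = [3 0 0 0; 0 1 0 0; 0 0 1/2 0; 0 0 0 1]
T3·…·T1 = [3 0 0 0; 0 -1 0 0; 0 0 1/2 0; 0 0 0 1]
T4·…·T1 = [3 0 0 0; 0 12/13 -5/26 0; 0 -5/13 -6/13 0; 0 0 0 1]
T5·…·T1 = [3 0 0 0; 0 16/65 -63/130 0; 0 -63/65 -8/65 0; 0 0 0 1]
T6·…·T1 = [3 0 0 5; 0 16/65 -63/130 -1; 0 -63/65 -8/65 -3; 0 0 0 1]

T = [3 0 0 5; 0 16/65 -63/130 -1; 0 -63/65 -8/65 -3; 0 0 0 1]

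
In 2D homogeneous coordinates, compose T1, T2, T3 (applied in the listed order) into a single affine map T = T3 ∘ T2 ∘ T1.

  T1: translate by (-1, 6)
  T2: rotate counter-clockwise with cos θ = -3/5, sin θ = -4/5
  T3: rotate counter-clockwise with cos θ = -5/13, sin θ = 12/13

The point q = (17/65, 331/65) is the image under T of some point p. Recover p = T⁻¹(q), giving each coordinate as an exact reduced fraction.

T1 = [1 0 -1; 0 1 6; 0 0 1]
T2·T1 = [-3/5 4/5 27/5; -4/5 -3/5 -14/5; 0 0 1]
T3·…·T1 = [63/65 16/65 33/65; -16/65 63/65 394/65; 0 0 1]
det M = 1; M⁻¹ = [63/65 -16/65 1; 16/65 63/65 -6; 0 0 1]
M⁻¹ · (17/65, 331/65)ᵀ = (0, -1)ᵀ

p = (0, -1)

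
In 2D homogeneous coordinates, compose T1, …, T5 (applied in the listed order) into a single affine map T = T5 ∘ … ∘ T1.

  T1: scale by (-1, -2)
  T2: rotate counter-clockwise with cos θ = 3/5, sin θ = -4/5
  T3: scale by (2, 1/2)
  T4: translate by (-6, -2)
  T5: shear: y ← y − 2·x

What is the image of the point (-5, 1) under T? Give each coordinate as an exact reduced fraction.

T1 scale by (-1, -2): (-5, 1) → (5, -2)
T2 rotate counter-clockwise with cos θ = 3/5, sin θ = -4/5: (5, -2) → (7/5, -26/5)
T3 scale by (2, 1/2): (7/5, -26/5) → (14/5, -13/5)
T4 translate by (-6, -2): (14/5, -13/5) → (-16/5, -23/5)
T5 shear: y ← y − 2·x: (-16/5, -23/5) → (-16/5, 9/5)

T(p) = (-16/5, 9/5)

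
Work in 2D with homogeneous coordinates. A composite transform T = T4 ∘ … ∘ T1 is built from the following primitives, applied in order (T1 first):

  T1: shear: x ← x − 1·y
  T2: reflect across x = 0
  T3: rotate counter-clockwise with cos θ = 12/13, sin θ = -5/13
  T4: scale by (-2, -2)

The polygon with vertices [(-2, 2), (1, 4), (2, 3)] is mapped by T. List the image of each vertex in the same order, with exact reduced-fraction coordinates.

image vertices: (-116/13, -8/13), (-112/13, -66/13), (-54/13, -62/13)

T1 shear: x ← x − 1·y: (-2, 2) → (-4, 2); (1, 4) → (-3, 4); (2, 3) → (-1, 3)
T2 reflect across x = 0: (-4, 2) → (4, 2); (-3, 4) → (3, 4); (-1, 3) → (1, 3)
T3 rotate counter-clockwise with cos θ = 12/13, sin θ = -5/13: (4, 2) → (58/13, 4/13); (3, 4) → (56/13, 33/13); (1, 3) → (27/13, 31/13)
T4 scale by (-2, -2): (58/13, 4/13) → (-116/13, -8/13); (56/13, 33/13) → (-112/13, -66/13); (27/13, 31/13) → (-54/13, -62/13)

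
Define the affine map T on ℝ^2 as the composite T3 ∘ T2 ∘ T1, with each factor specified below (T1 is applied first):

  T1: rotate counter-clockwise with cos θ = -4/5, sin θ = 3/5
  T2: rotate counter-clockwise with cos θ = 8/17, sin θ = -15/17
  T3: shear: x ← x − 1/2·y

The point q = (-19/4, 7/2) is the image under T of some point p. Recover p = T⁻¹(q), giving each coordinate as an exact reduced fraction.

p = (3, 7/2)

T1 = [-4/5 -3/5 0; 3/5 -4/5 0; 0 0 1]
T2·T1 = [13/85 -84/85 0; 84/85 13/85 0; 0 0 1]
T3·…·T1 = [-29/85 -181/170 0; 84/85 13/85 0; 0 0 1]
det M = 1; M⁻¹ = [13/85 181/170 0; -84/85 -29/85 0; 0 0 1]
M⁻¹ · (-19/4, 7/2)ᵀ = (3, 7/2)ᵀ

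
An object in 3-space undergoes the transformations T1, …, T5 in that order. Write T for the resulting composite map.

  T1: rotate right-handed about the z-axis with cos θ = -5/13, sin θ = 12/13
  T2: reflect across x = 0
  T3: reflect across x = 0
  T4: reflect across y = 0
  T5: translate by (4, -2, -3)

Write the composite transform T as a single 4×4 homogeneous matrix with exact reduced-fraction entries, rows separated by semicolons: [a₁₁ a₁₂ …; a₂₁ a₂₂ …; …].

T = [-5/13 -12/13 0 4; -12/13 5/13 0 -2; 0 0 1 -3; 0 0 0 1]

T1 = [-5/13 -12/13 0 0; 12/13 -5/13 0 0; 0 0 1 0; 0 0 0 1]
T2·T1 = [5/13 12/13 0 0; 12/13 -5/13 0 0; 0 0 1 0; 0 0 0 1]
T3·…·T1 = [-5/13 -12/13 0 0; 12/13 -5/13 0 0; 0 0 1 0; 0 0 0 1]
T4·…·T1 = [-5/13 -12/13 0 0; -12/13 5/13 0 0; 0 0 1 0; 0 0 0 1]
T5·…·T1 = [-5/13 -12/13 0 4; -12/13 5/13 0 -2; 0 0 1 -3; 0 0 0 1]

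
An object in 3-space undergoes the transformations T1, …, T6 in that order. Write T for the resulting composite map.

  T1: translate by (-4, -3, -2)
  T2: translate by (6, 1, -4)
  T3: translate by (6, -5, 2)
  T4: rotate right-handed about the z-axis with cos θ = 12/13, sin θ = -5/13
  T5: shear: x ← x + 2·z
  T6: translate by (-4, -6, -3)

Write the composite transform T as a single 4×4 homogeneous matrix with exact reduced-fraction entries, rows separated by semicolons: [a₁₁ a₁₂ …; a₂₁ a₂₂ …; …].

T1 = [1 0 0 -4; 0 1 0 -3; 0 0 1 -2; 0 0 0 1]
T2·T1 = [1 0 0 2; 0 1 0 -2; 0 0 1 -6; 0 0 0 1]
T3·…·T1 = [1 0 0 8; 0 1 0 -7; 0 0 1 -4; 0 0 0 1]
T4·…·T1 = [12/13 5/13 0 61/13; -5/13 12/13 0 -124/13; 0 0 1 -4; 0 0 0 1]
T5·…·T1 = [12/13 5/13 2 -43/13; -5/13 12/13 0 -124/13; 0 0 1 -4; 0 0 0 1]
T6·…·T1 = [12/13 5/13 2 -95/13; -5/13 12/13 0 -202/13; 0 0 1 -7; 0 0 0 1]

T = [12/13 5/13 2 -95/13; -5/13 12/13 0 -202/13; 0 0 1 -7; 0 0 0 1]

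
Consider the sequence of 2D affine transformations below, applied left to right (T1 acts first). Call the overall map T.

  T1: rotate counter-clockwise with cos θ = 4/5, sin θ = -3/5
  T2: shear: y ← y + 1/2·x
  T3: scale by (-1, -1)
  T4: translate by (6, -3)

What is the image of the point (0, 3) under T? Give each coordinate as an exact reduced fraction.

T1 rotate counter-clockwise with cos θ = 4/5, sin θ = -3/5: (0, 3) → (9/5, 12/5)
T2 shear: y ← y + 1/2·x: (9/5, 12/5) → (9/5, 33/10)
T3 scale by (-1, -1): (9/5, 33/10) → (-9/5, -33/10)
T4 translate by (6, -3): (-9/5, -33/10) → (21/5, -63/10)

T(p) = (21/5, -63/10)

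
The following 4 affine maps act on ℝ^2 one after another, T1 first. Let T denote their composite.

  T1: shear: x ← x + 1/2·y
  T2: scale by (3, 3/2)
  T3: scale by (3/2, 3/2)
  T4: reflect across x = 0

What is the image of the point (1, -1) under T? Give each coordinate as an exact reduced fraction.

T1 shear: x ← x + 1/2·y: (1, -1) → (1/2, -1)
T2 scale by (3, 3/2): (1/2, -1) → (3/2, -3/2)
T3 scale by (3/2, 3/2): (3/2, -3/2) → (9/4, -9/4)
T4 reflect across x = 0: (9/4, -9/4) → (-9/4, -9/4)

T(p) = (-9/4, -9/4)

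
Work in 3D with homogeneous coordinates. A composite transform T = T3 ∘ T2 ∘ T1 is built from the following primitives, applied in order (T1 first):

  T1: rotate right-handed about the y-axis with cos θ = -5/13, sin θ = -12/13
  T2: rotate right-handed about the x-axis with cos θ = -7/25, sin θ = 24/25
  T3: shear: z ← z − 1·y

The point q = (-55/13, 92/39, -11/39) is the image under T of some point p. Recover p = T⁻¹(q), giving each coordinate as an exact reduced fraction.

p = (-1, 4/3, 5)

T1 = [-5/13 0 -12/13 0; 0 1 0 0; 12/13 0 -5/13 0; 0 0 0 1]
T2·T1 = [-5/13 0 -12/13 0; -288/325 -7/25 24/65 0; -84/325 24/25 7/65 0; 0 0 0 1]
T3·…·T1 = [-5/13 0 -12/13 0; -288/325 -7/25 24/65 0; 204/325 31/25 -17/65 0; 0 0 0 1]
det M = 1; M⁻¹ = [-5/13 -372/325 -84/325 0; 0 17/25 24/25 0; -12/13 31/65 7/65 0; 0 0 0 1]
M⁻¹ · (-55/13, 92/39, -11/39)ᵀ = (-1, 4/3, 5)ᵀ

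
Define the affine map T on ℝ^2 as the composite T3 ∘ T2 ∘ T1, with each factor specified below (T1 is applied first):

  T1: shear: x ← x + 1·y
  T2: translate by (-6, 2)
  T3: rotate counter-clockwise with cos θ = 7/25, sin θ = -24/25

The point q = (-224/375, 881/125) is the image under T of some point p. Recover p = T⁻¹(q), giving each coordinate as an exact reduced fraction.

p = (-1/3, -3/5)

T1 = [1 1 0; 0 1 0; 0 0 1]
T2·T1 = [1 1 -6; 0 1 2; 0 0 1]
T3·…·T1 = [7/25 31/25 6/25; -24/25 -17/25 158/25; 0 0 1]
det M = 1; M⁻¹ = [-17/25 -31/25 8; 24/25 7/25 -2; 0 0 1]
M⁻¹ · (-224/375, 881/125)ᵀ = (-1/3, -3/5)ᵀ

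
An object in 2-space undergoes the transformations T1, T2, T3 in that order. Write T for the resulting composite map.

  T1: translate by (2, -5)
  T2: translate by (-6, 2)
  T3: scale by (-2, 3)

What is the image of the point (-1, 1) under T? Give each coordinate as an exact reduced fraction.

T(p) = (10, -6)

T1 translate by (2, -5): (-1, 1) → (1, -4)
T2 translate by (-6, 2): (1, -4) → (-5, -2)
T3 scale by (-2, 3): (-5, -2) → (10, -6)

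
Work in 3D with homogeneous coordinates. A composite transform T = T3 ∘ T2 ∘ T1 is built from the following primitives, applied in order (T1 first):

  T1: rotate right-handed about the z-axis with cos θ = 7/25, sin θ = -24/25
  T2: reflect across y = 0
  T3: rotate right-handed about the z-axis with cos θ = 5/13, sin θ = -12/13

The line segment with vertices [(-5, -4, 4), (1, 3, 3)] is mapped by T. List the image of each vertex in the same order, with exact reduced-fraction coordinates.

T1 rotate right-handed about the z-axis with cos θ = 7/25, sin θ = -24/25: (-5, -4, 4) → (-131/25, 92/25, 4); (1, 3, 3) → (79/25, -3/25, 3)
T2 reflect across y = 0: (-131/25, 92/25, 4) → (-131/25, -92/25, 4); (79/25, -3/25, 3) → (79/25, 3/25, 3)
T3 rotate right-handed about the z-axis with cos θ = 5/13, sin θ = -12/13: (-131/25, -92/25, 4) → (-1759/325, 1112/325, 4); (79/25, 3/25, 3) → (431/325, -933/325, 3)

image vertices: (-1759/325, 1112/325, 4), (431/325, -933/325, 3)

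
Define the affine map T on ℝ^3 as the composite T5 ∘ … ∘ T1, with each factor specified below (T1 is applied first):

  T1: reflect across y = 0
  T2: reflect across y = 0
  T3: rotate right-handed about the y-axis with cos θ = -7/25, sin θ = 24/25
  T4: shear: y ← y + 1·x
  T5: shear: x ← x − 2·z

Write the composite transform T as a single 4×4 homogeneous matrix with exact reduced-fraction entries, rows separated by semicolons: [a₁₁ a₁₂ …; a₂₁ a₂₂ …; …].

T = [41/25 0 38/25 0; -7/25 1 24/25 0; -24/25 0 -7/25 0; 0 0 0 1]

T1 = [1 0 0 0; 0 -1 0 0; 0 0 1 0; 0 0 0 1]
T2·T1 = [1 0 0 0; 0 1 0 0; 0 0 1 0; 0 0 0 1]
T3·…·T1 = [-7/25 0 24/25 0; 0 1 0 0; -24/25 0 -7/25 0; 0 0 0 1]
T4·…·T1 = [-7/25 0 24/25 0; -7/25 1 24/25 0; -24/25 0 -7/25 0; 0 0 0 1]
T5·…·T1 = [41/25 0 38/25 0; -7/25 1 24/25 0; -24/25 0 -7/25 0; 0 0 0 1]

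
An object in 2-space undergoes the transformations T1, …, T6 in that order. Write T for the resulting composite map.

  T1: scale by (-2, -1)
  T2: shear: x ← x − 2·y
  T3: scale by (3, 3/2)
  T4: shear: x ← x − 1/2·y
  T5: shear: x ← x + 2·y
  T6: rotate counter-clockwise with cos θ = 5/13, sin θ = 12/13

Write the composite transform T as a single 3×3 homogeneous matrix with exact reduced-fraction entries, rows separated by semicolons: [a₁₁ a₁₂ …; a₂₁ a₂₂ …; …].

T1 = [-2 0 0; 0 -1 0; 0 0 1]
T2·T1 = [-2 2 0; 0 -1 0; 0 0 1]
T3·…·T1 = [-6 6 0; 0 -3/2 0; 0 0 1]
T4·…·T1 = [-6 27/4 0; 0 -3/2 0; 0 0 1]
T5·…·T1 = [-6 15/4 0; 0 -3/2 0; 0 0 1]
T6·…·T1 = [-30/13 147/52 0; -72/13 75/26 0; 0 0 1]

T = [-30/13 147/52 0; -72/13 75/26 0; 0 0 1]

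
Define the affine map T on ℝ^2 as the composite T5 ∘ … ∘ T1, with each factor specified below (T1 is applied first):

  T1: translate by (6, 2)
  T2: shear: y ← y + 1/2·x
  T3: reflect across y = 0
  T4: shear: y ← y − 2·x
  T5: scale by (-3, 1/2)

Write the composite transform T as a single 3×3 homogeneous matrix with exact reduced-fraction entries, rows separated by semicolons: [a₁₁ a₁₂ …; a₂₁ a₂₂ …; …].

T1 = [1 0 6; 0 1 2; 0 0 1]
T2·T1 = [1 0 6; 1/2 1 5; 0 0 1]
T3·…·T1 = [1 0 6; -1/2 -1 -5; 0 0 1]
T4·…·T1 = [1 0 6; -5/2 -1 -17; 0 0 1]
T5·…·T1 = [-3 0 -18; -5/4 -1/2 -17/2; 0 0 1]

T = [-3 0 -18; -5/4 -1/2 -17/2; 0 0 1]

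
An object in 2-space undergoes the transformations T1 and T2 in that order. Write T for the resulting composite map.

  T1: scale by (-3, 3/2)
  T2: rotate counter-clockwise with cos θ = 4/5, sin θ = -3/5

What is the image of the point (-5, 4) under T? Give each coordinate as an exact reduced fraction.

T(p) = (78/5, -21/5)

T1 scale by (-3, 3/2): (-5, 4) → (15, 6)
T2 rotate counter-clockwise with cos θ = 4/5, sin θ = -3/5: (15, 6) → (78/5, -21/5)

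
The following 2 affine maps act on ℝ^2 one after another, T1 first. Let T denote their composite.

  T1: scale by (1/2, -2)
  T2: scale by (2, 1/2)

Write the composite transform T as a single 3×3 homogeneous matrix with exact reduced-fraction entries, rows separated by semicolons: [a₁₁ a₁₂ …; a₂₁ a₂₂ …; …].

T1 = [1/2 0 0; 0 -2 0; 0 0 1]
T2·T1 = [1 0 0; 0 -1 0; 0 0 1]

T = [1 0 0; 0 -1 0; 0 0 1]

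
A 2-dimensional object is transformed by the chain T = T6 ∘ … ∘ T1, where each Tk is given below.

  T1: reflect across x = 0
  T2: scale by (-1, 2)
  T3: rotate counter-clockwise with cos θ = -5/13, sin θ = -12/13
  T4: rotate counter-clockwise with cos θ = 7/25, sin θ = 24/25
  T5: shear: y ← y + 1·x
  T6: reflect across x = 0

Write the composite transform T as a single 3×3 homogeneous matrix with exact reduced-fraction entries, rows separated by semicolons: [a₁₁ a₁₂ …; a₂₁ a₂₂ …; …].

T = [-253/325 -408/325 0; 49/325 914/325 0; 0 0 1]

T1 = [-1 0 0; 0 1 0; 0 0 1]
T2·T1 = [1 0 0; 0 2 0; 0 0 1]
T3·…·T1 = [-5/13 24/13 0; -12/13 -10/13 0; 0 0 1]
T4·…·T1 = [253/325 408/325 0; -204/325 506/325 0; 0 0 1]
T5·…·T1 = [253/325 408/325 0; 49/325 914/325 0; 0 0 1]
T6·…·T1 = [-253/325 -408/325 0; 49/325 914/325 0; 0 0 1]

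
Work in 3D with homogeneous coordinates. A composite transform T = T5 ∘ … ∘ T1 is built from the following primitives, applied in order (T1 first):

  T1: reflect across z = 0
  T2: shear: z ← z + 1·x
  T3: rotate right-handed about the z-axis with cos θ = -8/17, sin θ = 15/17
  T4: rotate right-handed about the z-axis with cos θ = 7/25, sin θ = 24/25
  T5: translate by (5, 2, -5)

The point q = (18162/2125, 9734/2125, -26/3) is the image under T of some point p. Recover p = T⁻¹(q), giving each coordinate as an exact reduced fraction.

T1 = [1 0 0 0; 0 1 0 0; 0 0 -1 0; 0 0 0 1]
T2·T1 = [1 0 0 0; 0 1 0 0; 1 0 -1 0; 0 0 0 1]
T3·…·T1 = [-8/17 -15/17 0 0; 15/17 -8/17 0 0; 1 0 -1 0; 0 0 0 1]
T4·…·T1 = [-416/425 87/425 0 0; -87/425 -416/425 0 0; 1 0 -1 0; 0 0 0 1]
T5·…·T1 = [-416/425 87/425 0 5; -87/425 -416/425 0 2; 1 0 -1 -5; 0 0 0 1]
det M = -1; M⁻¹ = [-416/425 -87/425 0 2254/425; 87/425 -416/425 0 397/425; -416/425 -87/425 -1 129/425; 0 0 0 1]
M⁻¹ · (18162/2125, 9734/2125, -26/3)ᵀ = (-4, -9/5, -1/3)ᵀ

p = (-4, -9/5, -1/3)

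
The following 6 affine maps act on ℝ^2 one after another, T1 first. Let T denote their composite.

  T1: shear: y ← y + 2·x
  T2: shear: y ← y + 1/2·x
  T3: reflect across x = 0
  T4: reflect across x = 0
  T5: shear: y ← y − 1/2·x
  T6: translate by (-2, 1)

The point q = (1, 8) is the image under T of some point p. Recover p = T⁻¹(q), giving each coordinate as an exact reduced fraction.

p = (3, 1)

T1 = [1 0 0; 2 1 0; 0 0 1]
T2·T1 = [1 0 0; 5/2 1 0; 0 0 1]
T3·…·T1 = [-1 0 0; 5/2 1 0; 0 0 1]
T4·…·T1 = [1 0 0; 5/2 1 0; 0 0 1]
T5·…·T1 = [1 0 0; 2 1 0; 0 0 1]
T6·…·T1 = [1 0 -2; 2 1 1; 0 0 1]
det M = 1; M⁻¹ = [1 0 2; -2 1 -5; 0 0 1]
M⁻¹ · (1, 8)ᵀ = (3, 1)ᵀ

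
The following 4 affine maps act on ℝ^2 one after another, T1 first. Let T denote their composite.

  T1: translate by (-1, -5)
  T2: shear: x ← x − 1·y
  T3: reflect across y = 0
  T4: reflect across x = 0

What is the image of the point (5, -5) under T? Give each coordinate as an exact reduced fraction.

T1 translate by (-1, -5): (5, -5) → (4, -10)
T2 shear: x ← x − 1·y: (4, -10) → (14, -10)
T3 reflect across y = 0: (14, -10) → (14, 10)
T4 reflect across x = 0: (14, 10) → (-14, 10)

T(p) = (-14, 10)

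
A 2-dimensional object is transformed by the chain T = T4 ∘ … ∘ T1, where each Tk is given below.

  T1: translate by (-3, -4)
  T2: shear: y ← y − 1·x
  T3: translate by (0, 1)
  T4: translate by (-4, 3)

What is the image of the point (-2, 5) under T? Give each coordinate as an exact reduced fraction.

T1 translate by (-3, -4): (-2, 5) → (-5, 1)
T2 shear: y ← y − 1·x: (-5, 1) → (-5, 6)
T3 translate by (0, 1): (-5, 6) → (-5, 7)
T4 translate by (-4, 3): (-5, 7) → (-9, 10)

T(p) = (-9, 10)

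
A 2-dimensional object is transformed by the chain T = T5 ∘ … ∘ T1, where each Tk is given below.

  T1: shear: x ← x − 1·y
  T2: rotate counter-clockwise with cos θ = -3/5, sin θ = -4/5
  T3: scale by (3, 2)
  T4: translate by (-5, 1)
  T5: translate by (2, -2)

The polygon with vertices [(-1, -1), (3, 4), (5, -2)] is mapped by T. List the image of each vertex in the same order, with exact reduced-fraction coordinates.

image vertices: (-27/5, 1/5), (42/5, -21/5), (-102/5, -49/5)

T1 shear: x ← x − 1·y: (-1, -1) → (0, -1); (3, 4) → (-1, 4); (5, -2) → (7, -2)
T2 rotate counter-clockwise with cos θ = -3/5, sin θ = -4/5: (0, -1) → (-4/5, 3/5); (-1, 4) → (19/5, -8/5); (7, -2) → (-29/5, -22/5)
T3 scale by (3, 2): (-4/5, 3/5) → (-12/5, 6/5); (19/5, -8/5) → (57/5, -16/5); (-29/5, -22/5) → (-87/5, -44/5)
T4 translate by (-5, 1): (-12/5, 6/5) → (-37/5, 11/5); (57/5, -16/5) → (32/5, -11/5); (-87/5, -44/5) → (-112/5, -39/5)
T5 translate by (2, -2): (-37/5, 11/5) → (-27/5, 1/5); (32/5, -11/5) → (42/5, -21/5); (-112/5, -39/5) → (-102/5, -49/5)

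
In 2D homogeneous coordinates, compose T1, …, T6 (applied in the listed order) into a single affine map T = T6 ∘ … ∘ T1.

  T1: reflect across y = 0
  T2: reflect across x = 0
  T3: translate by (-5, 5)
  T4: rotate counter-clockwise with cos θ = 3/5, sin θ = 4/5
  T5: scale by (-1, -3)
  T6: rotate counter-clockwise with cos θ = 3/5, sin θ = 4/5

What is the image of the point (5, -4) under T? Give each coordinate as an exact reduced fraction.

T1 reflect across y = 0: (5, -4) → (5, 4)
T2 reflect across x = 0: (5, 4) → (-5, 4)
T3 translate by (-5, 5): (-5, 4) → (-10, 9)
T4 rotate counter-clockwise with cos θ = 3/5, sin θ = 4/5: (-10, 9) → (-66/5, -13/5)
T5 scale by (-1, -3): (-66/5, -13/5) → (66/5, 39/5)
T6 rotate counter-clockwise with cos θ = 3/5, sin θ = 4/5: (66/5, 39/5) → (42/25, 381/25)

T(p) = (42/25, 381/25)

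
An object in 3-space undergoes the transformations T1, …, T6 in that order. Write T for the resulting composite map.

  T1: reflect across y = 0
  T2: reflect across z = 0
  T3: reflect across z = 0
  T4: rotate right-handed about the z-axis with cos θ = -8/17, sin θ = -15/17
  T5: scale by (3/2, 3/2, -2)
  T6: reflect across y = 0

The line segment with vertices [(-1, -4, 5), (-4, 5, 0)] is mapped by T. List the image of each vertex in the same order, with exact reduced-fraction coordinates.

T1 reflect across y = 0: (-1, -4, 5) → (-1, 4, 5); (-4, 5, 0) → (-4, -5, 0)
T2 reflect across z = 0: (-1, 4, 5) → (-1, 4, -5); (-4, -5, 0) → (-4, -5, 0)
T3 reflect across z = 0: (-1, 4, -5) → (-1, 4, 5); (-4, -5, 0) → (-4, -5, 0)
T4 rotate right-handed about the z-axis with cos θ = -8/17, sin θ = -15/17: (-1, 4, 5) → (4, -1, 5); (-4, -5, 0) → (-43/17, 100/17, 0)
T5 scale by (3/2, 3/2, -2): (4, -1, 5) → (6, -3/2, -10); (-43/17, 100/17, 0) → (-129/34, 150/17, 0)
T6 reflect across y = 0: (6, -3/2, -10) → (6, 3/2, -10); (-129/34, 150/17, 0) → (-129/34, -150/17, 0)

image vertices: (6, 3/2, -10), (-129/34, -150/17, 0)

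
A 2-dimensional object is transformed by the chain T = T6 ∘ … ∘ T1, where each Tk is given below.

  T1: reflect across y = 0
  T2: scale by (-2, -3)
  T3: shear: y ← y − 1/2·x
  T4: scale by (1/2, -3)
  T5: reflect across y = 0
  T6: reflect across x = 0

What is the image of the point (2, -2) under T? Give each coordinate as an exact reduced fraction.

T1 reflect across y = 0: (2, -2) → (2, 2)
T2 scale by (-2, -3): (2, 2) → (-4, -6)
T3 shear: y ← y − 1/2·x: (-4, -6) → (-4, -4)
T4 scale by (1/2, -3): (-4, -4) → (-2, 12)
T5 reflect across y = 0: (-2, 12) → (-2, -12)
T6 reflect across x = 0: (-2, -12) → (2, -12)

T(p) = (2, -12)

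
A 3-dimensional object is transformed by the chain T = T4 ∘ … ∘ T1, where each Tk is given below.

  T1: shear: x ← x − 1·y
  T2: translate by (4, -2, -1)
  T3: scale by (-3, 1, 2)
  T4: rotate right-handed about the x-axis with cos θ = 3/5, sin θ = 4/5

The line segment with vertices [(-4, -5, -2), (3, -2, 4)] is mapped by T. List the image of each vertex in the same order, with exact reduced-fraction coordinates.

T1 shear: x ← x − 1·y: (-4, -5, -2) → (1, -5, -2); (3, -2, 4) → (5, -2, 4)
T2 translate by (4, -2, -1): (1, -5, -2) → (5, -7, -3); (5, -2, 4) → (9, -4, 3)
T3 scale by (-3, 1, 2): (5, -7, -3) → (-15, -7, -6); (9, -4, 3) → (-27, -4, 6)
T4 rotate right-handed about the x-axis with cos θ = 3/5, sin θ = 4/5: (-15, -7, -6) → (-15, 3/5, -46/5); (-27, -4, 6) → (-27, -36/5, 2/5)

image vertices: (-15, 3/5, -46/5), (-27, -36/5, 2/5)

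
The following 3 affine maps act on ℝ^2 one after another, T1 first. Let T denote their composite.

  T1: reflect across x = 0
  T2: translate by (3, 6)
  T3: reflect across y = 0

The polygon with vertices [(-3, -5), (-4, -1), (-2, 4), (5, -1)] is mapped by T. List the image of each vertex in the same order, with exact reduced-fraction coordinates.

T1 reflect across x = 0: (-3, -5) → (3, -5); (-4, -1) → (4, -1); (-2, 4) → (2, 4); (5, -1) → (-5, -1)
T2 translate by (3, 6): (3, -5) → (6, 1); (4, -1) → (7, 5); (2, 4) → (5, 10); (-5, -1) → (-2, 5)
T3 reflect across y = 0: (6, 1) → (6, -1); (7, 5) → (7, -5); (5, 10) → (5, -10); (-2, 5) → (-2, -5)

image vertices: (6, -1), (7, -5), (5, -10), (-2, -5)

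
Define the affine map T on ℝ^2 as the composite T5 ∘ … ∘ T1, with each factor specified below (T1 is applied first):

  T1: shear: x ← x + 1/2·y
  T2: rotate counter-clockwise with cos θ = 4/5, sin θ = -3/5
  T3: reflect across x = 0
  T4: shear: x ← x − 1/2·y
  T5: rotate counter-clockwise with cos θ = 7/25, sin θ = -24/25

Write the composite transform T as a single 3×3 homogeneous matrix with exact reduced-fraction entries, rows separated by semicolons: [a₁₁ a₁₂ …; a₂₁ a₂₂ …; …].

T1 = [1 1/2 0; 0 1 0; 0 0 1]
T2·T1 = [4/5 1 0; -3/5 1/2 0; 0 0 1]
T3·…·T1 = [-4/5 -1 0; -3/5 1/2 0; 0 0 1]
T4·…·T1 = [-1/2 -5/4 0; -3/5 1/2 0; 0 0 1]
T5·…·T1 = [-179/250 13/100 0; 39/125 67/50 0; 0 0 1]

T = [-179/250 13/100 0; 39/125 67/50 0; 0 0 1]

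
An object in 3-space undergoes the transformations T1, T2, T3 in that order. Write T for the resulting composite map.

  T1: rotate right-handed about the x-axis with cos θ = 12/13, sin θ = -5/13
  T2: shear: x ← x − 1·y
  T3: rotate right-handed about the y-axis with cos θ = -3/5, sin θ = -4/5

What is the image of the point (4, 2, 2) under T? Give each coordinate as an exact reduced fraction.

T(p) = (-22/13, 34/13, 6/13)

T1 rotate right-handed about the x-axis with cos θ = 12/13, sin θ = -5/13: (4, 2, 2) → (4, 34/13, 14/13)
T2 shear: x ← x − 1·y: (4, 34/13, 14/13) → (18/13, 34/13, 14/13)
T3 rotate right-handed about the y-axis with cos θ = -3/5, sin θ = -4/5: (18/13, 34/13, 14/13) → (-22/13, 34/13, 6/13)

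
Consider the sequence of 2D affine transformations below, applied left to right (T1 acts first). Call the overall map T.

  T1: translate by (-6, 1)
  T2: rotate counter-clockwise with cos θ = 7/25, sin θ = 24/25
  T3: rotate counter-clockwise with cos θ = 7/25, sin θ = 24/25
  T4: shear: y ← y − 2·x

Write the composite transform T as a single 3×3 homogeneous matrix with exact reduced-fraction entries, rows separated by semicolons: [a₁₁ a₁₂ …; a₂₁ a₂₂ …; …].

T1 = [1 0 -6; 0 1 1; 0 0 1]
T2·T1 = [7/25 -24/25 -66/25; 24/25 7/25 -137/25; 0 0 1]
T3·…·T1 = [-527/625 -336/625 2826/625; 336/625 -527/625 -2543/625; 0 0 1]
T4·…·T1 = [-527/625 -336/625 2826/625; 278/125 29/125 -1639/125; 0 0 1]

T = [-527/625 -336/625 2826/625; 278/125 29/125 -1639/125; 0 0 1]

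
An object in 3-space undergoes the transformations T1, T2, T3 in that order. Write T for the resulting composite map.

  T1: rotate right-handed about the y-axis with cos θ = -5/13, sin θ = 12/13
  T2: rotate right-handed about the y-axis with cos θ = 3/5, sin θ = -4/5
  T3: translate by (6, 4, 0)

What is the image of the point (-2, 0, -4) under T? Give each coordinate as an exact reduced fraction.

T(p) = (20/13, 4, -4/13)

T1 rotate right-handed about the y-axis with cos θ = -5/13, sin θ = 12/13: (-2, 0, -4) → (-38/13, 0, 44/13)
T2 rotate right-handed about the y-axis with cos θ = 3/5, sin θ = -4/5: (-38/13, 0, 44/13) → (-58/13, 0, -4/13)
T3 translate by (6, 4, 0): (-58/13, 0, -4/13) → (20/13, 4, -4/13)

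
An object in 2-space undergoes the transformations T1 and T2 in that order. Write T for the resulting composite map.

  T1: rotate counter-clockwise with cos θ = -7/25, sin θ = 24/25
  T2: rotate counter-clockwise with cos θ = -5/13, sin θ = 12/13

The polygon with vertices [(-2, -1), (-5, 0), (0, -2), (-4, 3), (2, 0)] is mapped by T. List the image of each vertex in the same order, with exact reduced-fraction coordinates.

image vertices: (302/325, 661/325), (253/65, 204/65), (-408/325, 506/325), (1624/325, 57/325), (-506/325, -408/325)

T1 rotate counter-clockwise with cos θ = -7/25, sin θ = 24/25: (-2, -1) → (38/25, -41/25); (-5, 0) → (7/5, -24/5); (0, -2) → (48/25, 14/25); (-4, 3) → (-44/25, -117/25); (2, 0) → (-14/25, 48/25)
T2 rotate counter-clockwise with cos θ = -5/13, sin θ = 12/13: (38/25, -41/25) → (302/325, 661/325); (7/5, -24/5) → (253/65, 204/65); (48/25, 14/25) → (-408/325, 506/325); (-44/25, -117/25) → (1624/325, 57/325); (-14/25, 48/25) → (-506/325, -408/325)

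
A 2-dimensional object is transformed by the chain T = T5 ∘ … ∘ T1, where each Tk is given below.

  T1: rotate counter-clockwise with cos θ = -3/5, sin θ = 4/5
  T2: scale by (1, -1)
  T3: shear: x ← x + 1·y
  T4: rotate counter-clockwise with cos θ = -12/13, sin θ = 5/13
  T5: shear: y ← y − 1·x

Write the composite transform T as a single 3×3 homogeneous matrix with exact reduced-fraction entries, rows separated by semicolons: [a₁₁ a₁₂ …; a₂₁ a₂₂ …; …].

T1 = [-3/5 -4/5 0; 4/5 -3/5 0; 0 0 1]
T2·T1 = [-3/5 -4/5 0; -4/5 3/5 0; 0 0 1]
T3·…·T1 = [-7/5 -1/5 0; -4/5 3/5 0; 0 0 1]
T4·…·T1 = [8/5 -3/65 0; 1/5 -41/65 0; 0 0 1]
T5·…·T1 = [8/5 -3/65 0; -7/5 -38/65 0; 0 0 1]

T = [8/5 -3/65 0; -7/5 -38/65 0; 0 0 1]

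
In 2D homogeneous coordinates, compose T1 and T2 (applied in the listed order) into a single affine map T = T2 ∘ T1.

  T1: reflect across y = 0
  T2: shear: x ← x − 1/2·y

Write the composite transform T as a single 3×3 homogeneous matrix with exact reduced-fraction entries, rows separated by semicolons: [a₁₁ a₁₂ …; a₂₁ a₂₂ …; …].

T = [1 1/2 0; 0 -1 0; 0 0 1]

T1 = [1 0 0; 0 -1 0; 0 0 1]
T2·T1 = [1 1/2 0; 0 -1 0; 0 0 1]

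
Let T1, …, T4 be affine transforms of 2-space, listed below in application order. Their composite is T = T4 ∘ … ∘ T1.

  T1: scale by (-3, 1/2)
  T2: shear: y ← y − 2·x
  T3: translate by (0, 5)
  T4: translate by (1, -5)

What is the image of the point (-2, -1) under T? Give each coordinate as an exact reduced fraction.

T1 scale by (-3, 1/2): (-2, -1) → (6, -1/2)
T2 shear: y ← y − 2·x: (6, -1/2) → (6, -25/2)
T3 translate by (0, 5): (6, -25/2) → (6, -15/2)
T4 translate by (1, -5): (6, -15/2) → (7, -25/2)

T(p) = (7, -25/2)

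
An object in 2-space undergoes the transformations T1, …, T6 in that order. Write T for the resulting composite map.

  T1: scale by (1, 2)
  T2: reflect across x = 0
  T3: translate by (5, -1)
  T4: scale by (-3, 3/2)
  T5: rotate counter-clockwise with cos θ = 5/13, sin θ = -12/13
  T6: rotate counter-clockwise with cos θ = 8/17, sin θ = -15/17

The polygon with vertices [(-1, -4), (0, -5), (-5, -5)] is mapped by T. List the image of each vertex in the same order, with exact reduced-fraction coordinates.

T1 scale by (1, 2): (-1, -4) → (-1, -8); (0, -5) → (0, -10); (-5, -5) → (-5, -10)
T2 reflect across x = 0: (-1, -8) → (1, -8); (0, -10) → (0, -10); (-5, -10) → (5, -10)
T3 translate by (5, -1): (1, -8) → (6, -9); (0, -10) → (5, -11); (5, -10) → (10, -11)
T4 scale by (-3, 3/2): (6, -9) → (-18, -27/2); (5, -11) → (-15, -33/2); (10, -11) → (-30, -33/2)
T5 rotate counter-clockwise with cos θ = 5/13, sin θ = -12/13: (-18, -27/2) → (-252/13, 297/26); (-15, -33/2) → (-21, 15/2); (-30, -33/2) → (-348/13, 555/26)
T6 rotate counter-clockwise with cos θ = 8/17, sin θ = -15/17: (-252/13, 297/26) → (423/442, 4968/221); (-21, 15/2) → (-111/34, 375/17); (-348/13, 555/26) → (2757/442, 7440/221)

image vertices: (423/442, 4968/221), (-111/34, 375/17), (2757/442, 7440/221)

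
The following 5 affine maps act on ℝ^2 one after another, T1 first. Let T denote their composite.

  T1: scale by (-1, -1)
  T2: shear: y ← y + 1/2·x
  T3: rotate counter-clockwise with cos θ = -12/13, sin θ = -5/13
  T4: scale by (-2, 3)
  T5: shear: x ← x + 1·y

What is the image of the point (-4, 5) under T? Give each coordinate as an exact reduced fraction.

T(p) = (174/13, 48/13)

T1 scale by (-1, -1): (-4, 5) → (4, -5)
T2 shear: y ← y + 1/2·x: (4, -5) → (4, -3)
T3 rotate counter-clockwise with cos θ = -12/13, sin θ = -5/13: (4, -3) → (-63/13, 16/13)
T4 scale by (-2, 3): (-63/13, 16/13) → (126/13, 48/13)
T5 shear: x ← x + 1·y: (126/13, 48/13) → (174/13, 48/13)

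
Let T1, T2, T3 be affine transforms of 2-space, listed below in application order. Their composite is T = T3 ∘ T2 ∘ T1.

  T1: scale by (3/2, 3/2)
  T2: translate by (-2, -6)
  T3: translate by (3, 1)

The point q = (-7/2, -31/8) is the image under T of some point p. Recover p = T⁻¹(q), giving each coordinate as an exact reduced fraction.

p = (-3, 3/4)

T1 = [3/2 0 0; 0 3/2 0; 0 0 1]
T2·T1 = [3/2 0 -2; 0 3/2 -6; 0 0 1]
T3·…·T1 = [3/2 0 1; 0 3/2 -5; 0 0 1]
det M = 9/4; M⁻¹ = [2/3 0 -2/3; 0 2/3 10/3; 0 0 1]
M⁻¹ · (-7/2, -31/8)ᵀ = (-3, 3/4)ᵀ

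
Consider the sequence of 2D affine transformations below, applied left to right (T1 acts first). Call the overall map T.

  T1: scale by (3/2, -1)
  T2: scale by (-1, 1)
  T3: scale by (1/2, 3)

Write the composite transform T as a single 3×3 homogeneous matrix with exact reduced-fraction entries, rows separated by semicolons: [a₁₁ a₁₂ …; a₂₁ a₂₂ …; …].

T = [-3/4 0 0; 0 -3 0; 0 0 1]

T1 = [3/2 0 0; 0 -1 0; 0 0 1]
T2·T1 = [-3/2 0 0; 0 -1 0; 0 0 1]
T3·…·T1 = [-3/4 0 0; 0 -3 0; 0 0 1]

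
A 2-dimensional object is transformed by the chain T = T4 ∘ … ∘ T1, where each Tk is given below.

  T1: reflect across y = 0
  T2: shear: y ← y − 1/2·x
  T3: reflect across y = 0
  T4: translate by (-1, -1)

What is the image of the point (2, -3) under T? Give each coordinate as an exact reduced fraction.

T1 reflect across y = 0: (2, -3) → (2, 3)
T2 shear: y ← y − 1/2·x: (2, 3) → (2, 2)
T3 reflect across y = 0: (2, 2) → (2, -2)
T4 translate by (-1, -1): (2, -2) → (1, -3)

T(p) = (1, -3)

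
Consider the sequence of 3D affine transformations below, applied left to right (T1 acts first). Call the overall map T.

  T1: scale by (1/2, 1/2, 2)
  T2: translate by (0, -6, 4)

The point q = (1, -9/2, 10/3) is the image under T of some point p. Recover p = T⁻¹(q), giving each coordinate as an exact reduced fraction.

T1 = [1/2 0 0 0; 0 1/2 0 0; 0 0 2 0; 0 0 0 1]
T2·T1 = [1/2 0 0 0; 0 1/2 0 -6; 0 0 2 4; 0 0 0 1]
det M = 1/2; M⁻¹ = [2 0 0 0; 0 2 0 12; 0 0 1/2 -2; 0 0 0 1]
M⁻¹ · (1, -9/2, 10/3)ᵀ = (2, 3, -1/3)ᵀ

p = (2, 3, -1/3)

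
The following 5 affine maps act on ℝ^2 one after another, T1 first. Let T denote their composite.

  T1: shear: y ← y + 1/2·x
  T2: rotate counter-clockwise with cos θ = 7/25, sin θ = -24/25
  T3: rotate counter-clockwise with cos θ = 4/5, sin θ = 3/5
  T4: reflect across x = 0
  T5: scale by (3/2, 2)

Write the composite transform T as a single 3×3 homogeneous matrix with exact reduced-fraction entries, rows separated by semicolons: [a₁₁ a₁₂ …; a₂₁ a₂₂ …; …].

T1 = [1 0 0; 1/2 1 0; 0 0 1]
T2·T1 = [19/25 24/25 0; -41/50 7/25 0; 0 0 1]
T3·…·T1 = [11/10 3/5 0; -1/5 4/5 0; 0 0 1]
T4·…·T1 = [-11/10 -3/5 0; -1/5 4/5 0; 0 0 1]
T5·…·T1 = [-33/20 -9/10 0; -2/5 8/5 0; 0 0 1]

T = [-33/20 -9/10 0; -2/5 8/5 0; 0 0 1]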